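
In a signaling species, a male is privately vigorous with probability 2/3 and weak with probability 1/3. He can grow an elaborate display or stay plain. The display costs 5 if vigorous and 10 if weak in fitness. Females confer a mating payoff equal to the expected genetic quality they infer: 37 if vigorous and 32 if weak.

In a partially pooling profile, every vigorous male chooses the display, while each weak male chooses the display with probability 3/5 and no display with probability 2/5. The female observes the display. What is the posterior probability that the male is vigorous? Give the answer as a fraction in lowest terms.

10/13

P(the display) = (2/3)·1 + (1/3)·(3/5) = 13/15.
By Bayes' rule, P(vigorous | the display) = (2/3) / (13/15) = 10/13.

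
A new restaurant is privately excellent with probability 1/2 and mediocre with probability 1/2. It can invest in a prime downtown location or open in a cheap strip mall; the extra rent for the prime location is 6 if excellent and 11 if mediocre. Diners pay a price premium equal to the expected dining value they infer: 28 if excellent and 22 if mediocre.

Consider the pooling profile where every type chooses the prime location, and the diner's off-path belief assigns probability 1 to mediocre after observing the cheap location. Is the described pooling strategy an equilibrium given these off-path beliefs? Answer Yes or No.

On path, the diner holds the prior and pays 1/2·28 + 1/2·22 = 25. Off path (the cheap location), believing mediocre, it pays 22.
excellent: the prime location nets 25 − 6 = 19; the cheap location nets 22. excellent would deviate.
mediocre: the prime location nets 25 − 11 = 14; the cheap location nets 22. mediocre would deviate.
A type deviates, so pooling fails.

No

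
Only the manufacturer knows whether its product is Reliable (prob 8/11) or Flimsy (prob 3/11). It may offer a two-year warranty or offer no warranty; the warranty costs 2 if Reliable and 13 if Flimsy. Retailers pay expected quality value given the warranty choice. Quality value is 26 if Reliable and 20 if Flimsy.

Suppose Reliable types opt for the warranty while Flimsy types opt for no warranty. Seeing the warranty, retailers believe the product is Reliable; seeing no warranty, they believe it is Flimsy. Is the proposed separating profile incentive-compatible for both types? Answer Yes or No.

Yes

Under these beliefs, the warranty earns price 26 and no warranty earns price 20.
Reliable: the warranty nets 26 − 2 = 24; no warranty nets 20. Reliable prefers the warranty.
Flimsy: the warranty nets 26 − 13 = 13; no warranty nets 20. Flimsy prefers no warranty.
Neither type deviates, so the separating profile is an equilibrium.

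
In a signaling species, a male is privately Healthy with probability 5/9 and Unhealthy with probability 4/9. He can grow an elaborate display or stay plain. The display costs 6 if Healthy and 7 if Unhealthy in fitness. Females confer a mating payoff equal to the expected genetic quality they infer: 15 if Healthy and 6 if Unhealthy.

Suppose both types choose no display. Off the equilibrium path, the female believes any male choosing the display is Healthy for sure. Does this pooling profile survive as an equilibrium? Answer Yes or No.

On path, the female holds the prior and pays 5/9·15 + 4/9·6 = 11. Off path (the display), believing Healthy, it pays 15.
Healthy: no display nets 11; the display nets 15 − 6 = 9. Healthy stays.
Unhealthy: no display nets 11; the display nets 15 − 7 = 8. Unhealthy stays.
No type deviates, so pooling is sustained.

Yes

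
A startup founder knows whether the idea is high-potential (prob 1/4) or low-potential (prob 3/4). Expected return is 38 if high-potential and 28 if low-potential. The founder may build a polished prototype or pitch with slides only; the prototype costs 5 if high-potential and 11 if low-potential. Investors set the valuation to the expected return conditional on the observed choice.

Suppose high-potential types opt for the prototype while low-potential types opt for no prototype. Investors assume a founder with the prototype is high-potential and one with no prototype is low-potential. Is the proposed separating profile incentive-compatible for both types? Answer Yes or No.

Under these beliefs, the prototype earns valuation 38 and no prototype earns valuation 28.
high-potential: the prototype nets 38 − 5 = 33; no prototype nets 28. high-potential prefers the prototype.
low-potential: the prototype nets 38 − 11 = 27; no prototype nets 28. low-potential prefers no prototype.
Neither type deviates, so the separating profile is an equilibrium.

Yes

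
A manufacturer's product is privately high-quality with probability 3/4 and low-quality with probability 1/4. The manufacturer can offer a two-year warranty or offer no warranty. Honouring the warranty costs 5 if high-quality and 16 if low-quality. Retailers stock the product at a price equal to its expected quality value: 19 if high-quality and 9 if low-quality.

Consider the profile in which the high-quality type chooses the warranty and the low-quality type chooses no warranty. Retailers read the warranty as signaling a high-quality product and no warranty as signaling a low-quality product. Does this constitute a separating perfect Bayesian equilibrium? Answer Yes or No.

Under these beliefs, the warranty earns price 19 and no warranty earns price 9.
high-quality: the warranty nets 19 − 5 = 14; no warranty nets 9. high-quality prefers the warranty.
low-quality: the warranty nets 19 − 16 = 3; no warranty nets 9. low-quality prefers no warranty.
Neither type deviates, so the separating profile is an equilibrium.

Yes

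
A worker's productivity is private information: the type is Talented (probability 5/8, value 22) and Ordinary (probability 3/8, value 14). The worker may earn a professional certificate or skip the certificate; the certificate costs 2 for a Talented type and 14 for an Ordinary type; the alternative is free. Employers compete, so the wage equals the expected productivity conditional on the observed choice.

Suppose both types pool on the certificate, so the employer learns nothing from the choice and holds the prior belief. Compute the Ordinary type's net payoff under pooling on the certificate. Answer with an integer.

5

Pooled wage = 5/8·22 + 3/8·14 = 19.
Ordinary pays cost 14 for the certificate, so net payoff = 19 − 14 = 5.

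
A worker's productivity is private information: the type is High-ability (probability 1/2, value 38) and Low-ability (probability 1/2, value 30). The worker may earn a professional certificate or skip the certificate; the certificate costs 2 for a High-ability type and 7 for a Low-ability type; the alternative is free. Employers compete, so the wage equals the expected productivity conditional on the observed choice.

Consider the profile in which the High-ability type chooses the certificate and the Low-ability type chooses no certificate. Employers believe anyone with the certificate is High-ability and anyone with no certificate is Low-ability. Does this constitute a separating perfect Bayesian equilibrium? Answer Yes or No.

No

Under these beliefs, the certificate earns wage 38 and no certificate earns wage 30.
High-ability: the certificate nets 38 − 2 = 36; no certificate nets 30. High-ability prefers the certificate.
Low-ability: the certificate nets 38 − 7 = 31; no certificate nets 30. Low-ability would deviate to the certificate.
Low-ability has a profitable deviation, so the profile is not an equilibrium.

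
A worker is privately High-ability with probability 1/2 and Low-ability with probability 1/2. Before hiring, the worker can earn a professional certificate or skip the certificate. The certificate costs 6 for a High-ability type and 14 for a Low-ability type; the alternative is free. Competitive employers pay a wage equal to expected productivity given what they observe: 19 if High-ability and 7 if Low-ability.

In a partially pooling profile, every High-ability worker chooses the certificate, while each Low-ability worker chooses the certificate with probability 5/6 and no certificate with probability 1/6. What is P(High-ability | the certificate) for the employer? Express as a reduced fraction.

P(the certificate) = (1/2)·1 + (1/2)·(5/6) = 11/12.
By Bayes' rule, P(High-ability | the certificate) = (1/2) / (11/12) = 6/11.

6/11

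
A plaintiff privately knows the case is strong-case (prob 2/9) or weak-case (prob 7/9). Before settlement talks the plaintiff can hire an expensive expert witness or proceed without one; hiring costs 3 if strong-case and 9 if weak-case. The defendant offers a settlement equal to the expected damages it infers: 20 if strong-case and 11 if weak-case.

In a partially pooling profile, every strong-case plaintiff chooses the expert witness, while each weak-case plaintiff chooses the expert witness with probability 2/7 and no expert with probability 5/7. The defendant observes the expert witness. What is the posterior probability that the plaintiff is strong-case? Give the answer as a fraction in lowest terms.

P(the expert witness) = (2/9)·1 + (7/9)·(2/7) = 4/9.
By Bayes' rule, P(strong-case | the expert witness) = (2/9) / (4/9) = 1/2.

1/2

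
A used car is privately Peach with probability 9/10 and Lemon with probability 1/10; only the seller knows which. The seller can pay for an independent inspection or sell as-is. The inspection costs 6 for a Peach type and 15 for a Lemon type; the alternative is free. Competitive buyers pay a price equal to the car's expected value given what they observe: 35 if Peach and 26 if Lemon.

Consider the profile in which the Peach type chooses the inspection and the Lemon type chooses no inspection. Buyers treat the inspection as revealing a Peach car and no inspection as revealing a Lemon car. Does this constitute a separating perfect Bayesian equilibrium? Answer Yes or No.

Under these beliefs, the inspection earns price 35 and no inspection earns price 26.
Peach: the inspection nets 35 − 6 = 29; no inspection nets 26. Peach prefers the inspection.
Lemon: the inspection nets 35 − 15 = 20; no inspection nets 26. Lemon prefers no inspection.
Neither type deviates, so the separating profile is an equilibrium.

Yes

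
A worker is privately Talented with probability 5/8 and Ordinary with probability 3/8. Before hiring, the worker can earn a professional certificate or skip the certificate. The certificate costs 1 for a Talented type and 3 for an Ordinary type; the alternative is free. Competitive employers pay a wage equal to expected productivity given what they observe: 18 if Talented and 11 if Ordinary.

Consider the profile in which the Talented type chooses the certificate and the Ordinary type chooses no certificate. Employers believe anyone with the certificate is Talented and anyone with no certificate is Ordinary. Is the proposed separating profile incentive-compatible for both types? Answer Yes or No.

No

Under these beliefs, the certificate earns wage 18 and no certificate earns wage 11.
Talented: the certificate nets 18 − 1 = 17; no certificate nets 11. Talented prefers the certificate.
Ordinary: the certificate nets 18 − 3 = 15; no certificate nets 11. Ordinary would deviate to the certificate.
Ordinary has a profitable deviation, so the profile is not an equilibrium.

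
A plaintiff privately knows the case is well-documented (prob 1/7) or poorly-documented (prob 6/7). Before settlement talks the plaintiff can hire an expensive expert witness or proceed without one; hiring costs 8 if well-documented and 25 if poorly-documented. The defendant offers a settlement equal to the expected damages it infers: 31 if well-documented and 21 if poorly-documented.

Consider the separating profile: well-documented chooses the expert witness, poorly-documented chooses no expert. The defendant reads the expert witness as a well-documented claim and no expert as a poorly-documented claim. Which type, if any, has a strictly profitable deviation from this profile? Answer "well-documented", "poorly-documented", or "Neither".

The expert witness pays 31; no expert pays 21.
well-documented: assigned the expert witness, nets 31 − 8 = 23; deviating to no expert nets 21.
poorly-documented: assigned no expert, nets 21; deviating to the expert witness nets 31 − 25 = 6.
Both types strictly prefer their assigned action; no profitable deviation.

Neither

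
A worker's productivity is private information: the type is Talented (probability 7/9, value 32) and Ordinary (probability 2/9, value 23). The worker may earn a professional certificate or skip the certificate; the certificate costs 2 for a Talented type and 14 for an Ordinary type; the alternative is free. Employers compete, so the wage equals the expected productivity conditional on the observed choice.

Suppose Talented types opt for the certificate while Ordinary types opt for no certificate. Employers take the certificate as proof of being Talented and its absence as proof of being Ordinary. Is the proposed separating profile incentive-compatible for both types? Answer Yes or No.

Yes

Under these beliefs, the certificate earns wage 32 and no certificate earns wage 23.
Talented: the certificate nets 32 − 2 = 30; no certificate nets 23. Talented prefers the certificate.
Ordinary: the certificate nets 32 − 14 = 18; no certificate nets 23. Ordinary prefers no certificate.
Neither type deviates, so the separating profile is an equilibrium.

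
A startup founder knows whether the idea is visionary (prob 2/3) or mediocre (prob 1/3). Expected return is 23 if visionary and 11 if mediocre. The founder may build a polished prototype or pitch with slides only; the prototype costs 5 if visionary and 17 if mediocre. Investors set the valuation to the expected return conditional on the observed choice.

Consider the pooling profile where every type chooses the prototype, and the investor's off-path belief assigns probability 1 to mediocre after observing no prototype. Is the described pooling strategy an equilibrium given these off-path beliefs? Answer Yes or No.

On path, the investor holds the prior and pays 2/3·23 + 1/3·11 = 19. Off path (no prototype), believing mediocre, it pays 11.
visionary: the prototype nets 19 − 5 = 14; no prototype nets 11. visionary stays.
mediocre: the prototype nets 19 − 17 = 2; no prototype nets 11. mediocre would deviate.
A type deviates, so pooling fails.

No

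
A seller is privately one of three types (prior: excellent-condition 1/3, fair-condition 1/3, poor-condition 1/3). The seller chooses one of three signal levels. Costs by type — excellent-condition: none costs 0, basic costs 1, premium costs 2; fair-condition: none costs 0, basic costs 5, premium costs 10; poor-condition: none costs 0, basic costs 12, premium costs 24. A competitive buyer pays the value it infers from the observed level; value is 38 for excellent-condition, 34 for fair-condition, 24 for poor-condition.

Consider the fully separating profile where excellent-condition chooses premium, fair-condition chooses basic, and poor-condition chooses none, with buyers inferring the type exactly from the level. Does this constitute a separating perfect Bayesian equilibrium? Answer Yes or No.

Separating prices: premium → 38, basic → 34, none → 24.
excellent-condition (assigned premium): none: 24 − 0 = 24; basic: 34 − 1 = 33; premium: 38 − 2 = 36. excellent-condition stays.
fair-condition (assigned basic): none: 24 − 0 = 24; basic: 34 − 5 = 29; premium: 38 − 10 = 28. fair-condition stays.
poor-condition (assigned none): none: 24 − 0 = 24; basic: 34 − 12 = 22; premium: 38 − 24 = 14. poor-condition stays.
Every type prefers its assigned level; separation holds.

Yes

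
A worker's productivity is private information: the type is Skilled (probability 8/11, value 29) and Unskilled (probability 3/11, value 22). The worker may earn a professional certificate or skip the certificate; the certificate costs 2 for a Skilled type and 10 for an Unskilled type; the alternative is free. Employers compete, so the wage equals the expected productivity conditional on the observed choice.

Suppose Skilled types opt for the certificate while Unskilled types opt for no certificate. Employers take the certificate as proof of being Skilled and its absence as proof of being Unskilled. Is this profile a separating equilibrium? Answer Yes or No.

Yes

Under these beliefs, the certificate earns wage 29 and no certificate earns wage 22.
Skilled: the certificate nets 29 − 2 = 27; no certificate nets 22. Skilled prefers the certificate.
Unskilled: the certificate nets 29 − 10 = 19; no certificate nets 22. Unskilled prefers no certificate.
Neither type deviates, so the separating profile is an equilibrium.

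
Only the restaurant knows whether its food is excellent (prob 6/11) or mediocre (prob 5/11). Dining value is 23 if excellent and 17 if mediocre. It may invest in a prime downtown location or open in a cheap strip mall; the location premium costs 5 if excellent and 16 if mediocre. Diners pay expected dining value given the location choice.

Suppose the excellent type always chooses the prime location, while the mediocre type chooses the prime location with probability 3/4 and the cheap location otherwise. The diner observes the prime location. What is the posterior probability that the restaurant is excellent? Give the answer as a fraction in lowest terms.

P(the prime location) = (6/11)·1 + (5/11)·(3/4) = 39/44.
By Bayes' rule, P(excellent | the prime location) = (6/11) / (39/44) = 8/13.

8/13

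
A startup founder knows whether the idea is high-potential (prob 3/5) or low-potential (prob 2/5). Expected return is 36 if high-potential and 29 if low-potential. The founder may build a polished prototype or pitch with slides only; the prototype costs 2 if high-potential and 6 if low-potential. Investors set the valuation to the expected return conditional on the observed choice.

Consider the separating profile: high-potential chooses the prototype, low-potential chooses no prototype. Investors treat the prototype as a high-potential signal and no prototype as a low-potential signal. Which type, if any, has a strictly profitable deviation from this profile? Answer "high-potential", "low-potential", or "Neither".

The prototype pays 36; no prototype pays 29.
high-potential: assigned the prototype, nets 36 − 2 = 34; deviating to no prototype nets 29.
low-potential: assigned no prototype, nets 29; deviating to the prototype nets 36 − 6 = 30.
The low-potential type gains 1 by deviating.

low-potential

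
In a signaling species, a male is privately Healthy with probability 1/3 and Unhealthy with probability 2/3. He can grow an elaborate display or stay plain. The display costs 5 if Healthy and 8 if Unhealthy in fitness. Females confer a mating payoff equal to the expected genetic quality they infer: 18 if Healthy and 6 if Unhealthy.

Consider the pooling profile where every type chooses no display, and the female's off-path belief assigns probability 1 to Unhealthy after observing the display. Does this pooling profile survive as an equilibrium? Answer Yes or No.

On path, the female holds the prior and pays 1/3·18 + 2/3·6 = 10. Off path (the display), believing Unhealthy, it pays 6.
Healthy: no display nets 10; the display nets 6 − 5 = 1. Healthy stays.
Unhealthy: no display nets 10; the display nets 6 − 8 = -2. Unhealthy stays.
No type deviates, so pooling is sustained.

Yes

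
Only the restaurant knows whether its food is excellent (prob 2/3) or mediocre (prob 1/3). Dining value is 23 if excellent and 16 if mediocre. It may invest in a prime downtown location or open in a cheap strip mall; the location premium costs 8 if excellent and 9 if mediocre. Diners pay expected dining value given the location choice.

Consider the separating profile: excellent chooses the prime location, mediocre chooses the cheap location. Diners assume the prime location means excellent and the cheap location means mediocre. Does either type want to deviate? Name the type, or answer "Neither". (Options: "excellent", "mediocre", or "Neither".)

excellent

The prime location pays 23; the cheap location pays 16.
excellent: assigned the prime location, nets 23 − 8 = 15; deviating to the cheap location nets 16.
mediocre: assigned the cheap location, nets 16; deviating to the prime location nets 23 − 9 = 14.
The excellent type gains 1 by deviating.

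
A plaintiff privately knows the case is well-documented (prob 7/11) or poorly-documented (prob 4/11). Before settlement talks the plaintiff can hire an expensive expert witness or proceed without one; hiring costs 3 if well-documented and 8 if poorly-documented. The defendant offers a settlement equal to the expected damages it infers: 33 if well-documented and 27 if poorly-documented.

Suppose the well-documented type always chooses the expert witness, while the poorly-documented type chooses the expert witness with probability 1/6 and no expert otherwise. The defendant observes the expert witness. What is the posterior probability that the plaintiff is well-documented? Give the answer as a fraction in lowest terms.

21/23

P(the expert witness) = (7/11)·1 + (4/11)·(1/6) = 23/33.
By Bayes' rule, P(well-documented | the expert witness) = (7/11) / (23/33) = 21/23.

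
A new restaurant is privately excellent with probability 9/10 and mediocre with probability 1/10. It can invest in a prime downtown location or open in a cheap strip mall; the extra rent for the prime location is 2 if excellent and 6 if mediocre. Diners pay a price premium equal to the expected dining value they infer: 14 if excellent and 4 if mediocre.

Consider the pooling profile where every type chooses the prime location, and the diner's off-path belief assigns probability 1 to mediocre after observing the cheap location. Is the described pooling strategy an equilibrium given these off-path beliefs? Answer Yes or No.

On path, the diner holds the prior and pays 9/10·14 + 1/10·4 = 13. Off path (the cheap location), believing mediocre, it pays 4.
excellent: the prime location nets 13 − 2 = 11; the cheap location nets 4. excellent stays.
mediocre: the prime location nets 13 − 6 = 7; the cheap location nets 4. mediocre stays.
No type deviates, so pooling is sustained.

Yes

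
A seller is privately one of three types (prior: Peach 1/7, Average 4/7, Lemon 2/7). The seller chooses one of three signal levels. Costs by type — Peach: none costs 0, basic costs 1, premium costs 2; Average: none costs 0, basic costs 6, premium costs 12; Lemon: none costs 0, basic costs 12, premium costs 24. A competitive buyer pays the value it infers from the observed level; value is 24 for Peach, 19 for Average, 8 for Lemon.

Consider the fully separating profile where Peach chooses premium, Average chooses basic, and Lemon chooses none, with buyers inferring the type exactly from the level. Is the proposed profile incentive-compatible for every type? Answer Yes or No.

Yes

Separating prices: premium → 24, basic → 19, none → 8.
Peach (assigned premium): none: 8 − 0 = 8; basic: 19 − 1 = 18; premium: 24 − 2 = 22. Peach stays.
Average (assigned basic): none: 8 − 0 = 8; basic: 19 − 6 = 13; premium: 24 − 12 = 12. Average stays.
Lemon (assigned none): none: 8 − 0 = 8; basic: 19 − 12 = 7; premium: 24 − 24 = 0. Lemon stays.
Every type prefers its assigned level; separation holds.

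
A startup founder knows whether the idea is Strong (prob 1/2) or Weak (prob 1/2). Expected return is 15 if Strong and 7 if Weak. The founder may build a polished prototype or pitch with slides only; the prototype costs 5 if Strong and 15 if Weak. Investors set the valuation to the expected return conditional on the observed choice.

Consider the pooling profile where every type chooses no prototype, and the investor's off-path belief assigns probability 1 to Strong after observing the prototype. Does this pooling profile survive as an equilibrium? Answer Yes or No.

On path, the investor holds the prior and pays 1/2·15 + 1/2·7 = 11. Off path (the prototype), believing Strong, it pays 15.
Strong: no prototype nets 11; the prototype nets 15 − 5 = 10. Strong stays.
Weak: no prototype nets 11; the prototype nets 15 − 15 = 0. Weak stays.
No type deviates, so pooling is sustained.

Yes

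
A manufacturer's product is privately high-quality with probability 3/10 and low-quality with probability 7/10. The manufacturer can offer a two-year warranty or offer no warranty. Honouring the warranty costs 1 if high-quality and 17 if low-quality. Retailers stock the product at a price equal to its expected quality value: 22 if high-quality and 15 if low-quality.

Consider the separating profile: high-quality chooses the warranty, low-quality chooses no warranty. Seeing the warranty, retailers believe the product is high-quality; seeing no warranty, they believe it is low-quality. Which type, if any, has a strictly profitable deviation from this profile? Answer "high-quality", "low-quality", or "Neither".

Neither

The warranty pays 22; no warranty pays 15.
high-quality: assigned the warranty, nets 22 − 1 = 21; deviating to no warranty nets 15.
low-quality: assigned no warranty, nets 15; deviating to the warranty nets 22 − 17 = 5.
Both types strictly prefer their assigned action; no profitable deviation.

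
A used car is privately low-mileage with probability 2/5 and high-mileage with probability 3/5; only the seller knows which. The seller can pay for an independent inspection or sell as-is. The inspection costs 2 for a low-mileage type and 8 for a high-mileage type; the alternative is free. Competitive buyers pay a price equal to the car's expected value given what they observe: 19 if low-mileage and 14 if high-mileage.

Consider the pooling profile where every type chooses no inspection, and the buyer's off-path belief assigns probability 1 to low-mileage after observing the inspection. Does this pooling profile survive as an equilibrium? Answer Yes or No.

On path, the buyer holds the prior and pays 2/5·19 + 3/5·14 = 16. Off path (the inspection), believing low-mileage, it pays 19.
low-mileage: no inspection nets 16; the inspection nets 19 − 2 = 17. low-mileage would deviate.
high-mileage: no inspection nets 16; the inspection nets 19 − 8 = 11. high-mileage stays.
A type deviates, so pooling fails.

No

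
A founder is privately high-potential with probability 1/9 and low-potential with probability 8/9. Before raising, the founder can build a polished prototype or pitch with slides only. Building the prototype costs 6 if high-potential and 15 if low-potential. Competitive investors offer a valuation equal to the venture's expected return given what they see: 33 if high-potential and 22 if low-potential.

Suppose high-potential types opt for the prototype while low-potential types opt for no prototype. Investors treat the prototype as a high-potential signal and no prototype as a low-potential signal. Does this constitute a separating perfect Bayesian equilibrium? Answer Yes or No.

Under these beliefs, the prototype earns valuation 33 and no prototype earns valuation 22.
high-potential: the prototype nets 33 − 6 = 27; no prototype nets 22. high-potential prefers the prototype.
low-potential: the prototype nets 33 − 15 = 18; no prototype nets 22. low-potential prefers no prototype.
Neither type deviates, so the separating profile is an equilibrium.

Yes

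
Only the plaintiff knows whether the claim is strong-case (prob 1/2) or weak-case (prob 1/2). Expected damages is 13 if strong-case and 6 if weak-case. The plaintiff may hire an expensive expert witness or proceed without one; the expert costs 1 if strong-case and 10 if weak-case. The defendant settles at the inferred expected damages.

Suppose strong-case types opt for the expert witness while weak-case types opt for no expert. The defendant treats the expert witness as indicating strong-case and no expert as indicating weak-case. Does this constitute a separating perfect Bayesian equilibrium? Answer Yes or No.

Yes

Under these beliefs, the expert witness earns settlement 13 and no expert earns settlement 6.
strong-case: the expert witness nets 13 − 1 = 12; no expert nets 6. strong-case prefers the expert witness.
weak-case: the expert witness nets 13 − 10 = 3; no expert nets 6. weak-case prefers no expert.
Neither type deviates, so the separating profile is an equilibrium.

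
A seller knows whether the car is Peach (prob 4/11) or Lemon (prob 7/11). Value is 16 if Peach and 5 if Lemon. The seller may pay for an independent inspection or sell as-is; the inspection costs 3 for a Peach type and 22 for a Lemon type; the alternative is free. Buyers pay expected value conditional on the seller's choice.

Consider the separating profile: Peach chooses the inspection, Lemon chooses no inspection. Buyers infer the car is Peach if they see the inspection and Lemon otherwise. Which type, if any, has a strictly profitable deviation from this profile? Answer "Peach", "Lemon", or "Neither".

The inspection pays 16; no inspection pays 5.
Peach: assigned the inspection, nets 16 − 3 = 13; deviating to no inspection nets 5.
Lemon: assigned no inspection, nets 5; deviating to the inspection nets 16 − 22 = -6.
Both types strictly prefer their assigned action; no profitable deviation.

Neither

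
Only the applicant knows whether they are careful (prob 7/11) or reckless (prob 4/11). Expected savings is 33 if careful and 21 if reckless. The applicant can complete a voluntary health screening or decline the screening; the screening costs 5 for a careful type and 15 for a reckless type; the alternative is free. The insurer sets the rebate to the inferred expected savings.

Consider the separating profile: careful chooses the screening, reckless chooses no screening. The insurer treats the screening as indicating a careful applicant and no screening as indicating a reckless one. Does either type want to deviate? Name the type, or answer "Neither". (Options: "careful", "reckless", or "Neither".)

Neither

The screening pays 33; no screening pays 21.
careful: assigned the screening, nets 33 − 5 = 28; deviating to no screening nets 21.
reckless: assigned no screening, nets 21; deviating to the screening nets 33 − 15 = 18.
Both types strictly prefer their assigned action; no profitable deviation.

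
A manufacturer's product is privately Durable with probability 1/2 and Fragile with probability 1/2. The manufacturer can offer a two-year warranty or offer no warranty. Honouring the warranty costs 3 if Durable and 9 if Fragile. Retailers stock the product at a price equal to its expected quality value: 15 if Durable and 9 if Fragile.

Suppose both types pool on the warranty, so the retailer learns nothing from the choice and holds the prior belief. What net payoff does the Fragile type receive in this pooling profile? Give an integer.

3

Pooled price = 1/2·15 + 1/2·9 = 12.
Fragile pays cost 9 for the warranty, so net payoff = 12 − 9 = 3.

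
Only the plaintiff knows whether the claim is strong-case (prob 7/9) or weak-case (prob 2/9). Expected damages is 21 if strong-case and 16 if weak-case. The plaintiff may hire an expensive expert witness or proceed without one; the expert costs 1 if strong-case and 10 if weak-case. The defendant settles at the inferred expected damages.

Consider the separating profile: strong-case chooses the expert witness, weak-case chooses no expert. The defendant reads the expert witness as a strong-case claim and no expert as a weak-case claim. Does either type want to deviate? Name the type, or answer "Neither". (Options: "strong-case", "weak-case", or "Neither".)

The expert witness pays 21; no expert pays 16.
strong-case: assigned the expert witness, nets 21 − 1 = 20; deviating to no expert nets 16.
weak-case: assigned no expert, nets 16; deviating to the expert witness nets 21 − 10 = 11.
Both types strictly prefer their assigned action; no profitable deviation.

Neither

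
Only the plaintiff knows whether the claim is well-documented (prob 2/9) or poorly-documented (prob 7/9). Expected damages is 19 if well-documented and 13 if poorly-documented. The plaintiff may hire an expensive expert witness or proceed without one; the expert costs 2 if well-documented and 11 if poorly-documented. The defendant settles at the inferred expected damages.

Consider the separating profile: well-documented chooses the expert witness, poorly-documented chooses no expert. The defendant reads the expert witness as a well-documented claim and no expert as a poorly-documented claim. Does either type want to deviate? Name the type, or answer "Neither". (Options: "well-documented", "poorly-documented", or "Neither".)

The expert witness pays 19; no expert pays 13.
well-documented: assigned the expert witness, nets 19 − 2 = 17; deviating to no expert nets 13.
poorly-documented: assigned no expert, nets 13; deviating to the expert witness nets 19 − 11 = 8.
Both types strictly prefer their assigned action; no profitable deviation.

Neither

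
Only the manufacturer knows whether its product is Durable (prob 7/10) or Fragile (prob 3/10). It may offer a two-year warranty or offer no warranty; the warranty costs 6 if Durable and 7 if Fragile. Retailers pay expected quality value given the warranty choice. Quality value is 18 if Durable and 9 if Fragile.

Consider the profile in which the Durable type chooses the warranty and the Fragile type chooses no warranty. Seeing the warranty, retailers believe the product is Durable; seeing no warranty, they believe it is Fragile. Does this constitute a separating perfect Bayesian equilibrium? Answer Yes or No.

Under these beliefs, the warranty earns price 18 and no warranty earns price 9.
Durable: the warranty nets 18 − 6 = 12; no warranty nets 9. Durable prefers the warranty.
Fragile: the warranty nets 18 − 7 = 11; no warranty nets 9. Fragile would deviate to the warranty.
Fragile has a profitable deviation, so the profile is not an equilibrium.

No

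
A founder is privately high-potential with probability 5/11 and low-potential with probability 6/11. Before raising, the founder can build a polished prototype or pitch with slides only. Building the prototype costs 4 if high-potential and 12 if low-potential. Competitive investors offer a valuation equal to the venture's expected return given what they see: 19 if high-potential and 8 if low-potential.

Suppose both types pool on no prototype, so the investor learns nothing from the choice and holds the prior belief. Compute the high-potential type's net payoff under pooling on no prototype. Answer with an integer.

Pooled valuation = 5/11·19 + 6/11·8 = 13.
high-potential pays no cost for no prototype, so net payoff = 13.

13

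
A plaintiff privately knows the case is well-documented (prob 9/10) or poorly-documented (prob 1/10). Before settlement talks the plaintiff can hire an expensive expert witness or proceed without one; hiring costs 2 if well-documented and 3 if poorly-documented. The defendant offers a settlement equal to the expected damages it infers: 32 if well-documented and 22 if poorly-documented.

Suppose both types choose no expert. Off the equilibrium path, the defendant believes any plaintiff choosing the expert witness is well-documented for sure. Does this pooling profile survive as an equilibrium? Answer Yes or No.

On path, the defendant holds the prior and pays 9/10·32 + 1/10·22 = 31. Off path (the expert witness), believing well-documented, it pays 32.
well-documented: no expert nets 31; the expert witness nets 32 − 2 = 30. well-documented stays.
poorly-documented: no expert nets 31; the expert witness nets 32 − 3 = 29. poorly-documented stays.
No type deviates, so pooling is sustained.

Yes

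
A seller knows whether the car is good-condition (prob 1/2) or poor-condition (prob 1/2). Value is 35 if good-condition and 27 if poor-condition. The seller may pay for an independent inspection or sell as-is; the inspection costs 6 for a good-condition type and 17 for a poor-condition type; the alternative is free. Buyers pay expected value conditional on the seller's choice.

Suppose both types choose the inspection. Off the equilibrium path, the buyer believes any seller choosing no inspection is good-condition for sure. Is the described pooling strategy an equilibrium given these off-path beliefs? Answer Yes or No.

On path, the buyer holds the prior and pays 1/2·35 + 1/2·27 = 31. Off path (no inspection), believing good-condition, it pays 35.
good-condition: the inspection nets 31 − 6 = 25; no inspection nets 35. good-condition would deviate.
poor-condition: the inspection nets 31 − 17 = 14; no inspection nets 35. poor-condition would deviate.
A type deviates, so pooling fails.

No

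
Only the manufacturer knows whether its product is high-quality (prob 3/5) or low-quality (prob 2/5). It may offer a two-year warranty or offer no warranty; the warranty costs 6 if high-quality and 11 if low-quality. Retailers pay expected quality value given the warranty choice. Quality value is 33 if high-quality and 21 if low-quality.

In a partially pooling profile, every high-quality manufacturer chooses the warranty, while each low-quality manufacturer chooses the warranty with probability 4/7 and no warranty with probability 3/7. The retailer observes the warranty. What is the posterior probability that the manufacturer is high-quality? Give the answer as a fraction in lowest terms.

21/29

P(the warranty) = (3/5)·1 + (2/5)·(4/7) = 29/35.
By Bayes' rule, P(high-quality | the warranty) = (3/5) / (29/35) = 21/29.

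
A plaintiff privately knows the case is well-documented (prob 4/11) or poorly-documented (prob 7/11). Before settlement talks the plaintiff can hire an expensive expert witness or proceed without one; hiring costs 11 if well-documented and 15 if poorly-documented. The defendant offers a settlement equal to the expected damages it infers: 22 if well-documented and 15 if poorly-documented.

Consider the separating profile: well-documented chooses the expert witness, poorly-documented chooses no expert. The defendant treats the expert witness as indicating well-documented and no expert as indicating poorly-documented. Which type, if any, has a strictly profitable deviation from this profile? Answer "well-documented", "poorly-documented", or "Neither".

well-documented

The expert witness pays 22; no expert pays 15.
well-documented: assigned the expert witness, nets 22 − 11 = 11; deviating to no expert nets 15.
poorly-documented: assigned no expert, nets 15; deviating to the expert witness nets 22 − 15 = 7.
The well-documented type gains 4 by deviating.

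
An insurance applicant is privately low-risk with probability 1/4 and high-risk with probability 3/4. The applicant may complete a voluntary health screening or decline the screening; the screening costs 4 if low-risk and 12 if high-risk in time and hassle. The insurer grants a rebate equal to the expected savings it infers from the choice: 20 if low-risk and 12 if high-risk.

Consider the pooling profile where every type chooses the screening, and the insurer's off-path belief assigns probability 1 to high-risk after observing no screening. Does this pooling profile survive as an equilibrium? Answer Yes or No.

On path, the insurer holds the prior and pays 1/4·20 + 3/4·12 = 14. Off path (no screening), believing high-risk, it pays 12.
low-risk: the screening nets 14 − 4 = 10; no screening nets 12. low-risk would deviate.
high-risk: the screening nets 14 − 12 = 2; no screening nets 12. high-risk would deviate.
A type deviates, so pooling fails.

No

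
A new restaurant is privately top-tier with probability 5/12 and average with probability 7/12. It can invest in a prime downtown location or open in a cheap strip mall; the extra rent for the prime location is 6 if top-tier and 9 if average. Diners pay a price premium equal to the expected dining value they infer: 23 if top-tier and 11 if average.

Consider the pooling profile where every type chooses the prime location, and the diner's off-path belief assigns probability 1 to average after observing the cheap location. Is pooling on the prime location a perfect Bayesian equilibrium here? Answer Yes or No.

On path, the diner holds the prior and pays 5/12·23 + 7/12·11 = 16. Off path (the cheap location), believing average, it pays 11.
top-tier: the prime location nets 16 − 6 = 10; the cheap location nets 11. top-tier would deviate.
average: the prime location nets 16 − 9 = 7; the cheap location nets 11. average would deviate.
A type deviates, so pooling fails.

No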